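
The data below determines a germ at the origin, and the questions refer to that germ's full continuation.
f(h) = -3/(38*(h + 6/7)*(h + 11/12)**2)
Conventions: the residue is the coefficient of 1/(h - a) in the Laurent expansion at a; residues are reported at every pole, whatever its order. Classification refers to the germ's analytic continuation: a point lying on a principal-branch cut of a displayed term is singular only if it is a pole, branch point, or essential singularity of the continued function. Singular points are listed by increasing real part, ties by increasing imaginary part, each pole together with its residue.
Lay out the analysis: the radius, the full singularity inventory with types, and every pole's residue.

Denominator factor (h + 6/7): pole of order 1 at -6/7, modulus 6/7.
Denominator factor (h + 11/12)^2: pole of order 2 at -11/12, modulus 11/12.
The radius of convergence is the smallest modulus among the singular points: 6/7.
At the order-2 pole -11/12 set g(h) = (h - (-11/12))^2*f(h) = -3/(38*(h + 6/7)).
Order-2 pole: residue = g'(a); g'(-11/12) = 10584/475, so the residue is 10584/475.
At the order-1 pole -6/7 set g(h) = (h - (-6/7))*f(h) = -3/(38*(h + 11/12)**2).
Simple pole: residue = g(a) at a = -6/7, which is -10584/475.
List the singular points by increasing real part (a conjugate pair: the negative imaginary part first).

Radius of convergence at 0: 6/7.
At -11/12: a pole of order 2; residue 10584/475.
At -6/7: a pole of order 1; residue -10584/475.


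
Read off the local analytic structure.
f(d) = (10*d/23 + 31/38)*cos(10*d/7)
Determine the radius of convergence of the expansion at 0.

The factor cos(10*d/7) is entire and contributes no finite singular point.
The polynomial part has no poles.
No finite singular points: the Taylor series at 0 converges everywhere.

The radius of convergence is infinite.


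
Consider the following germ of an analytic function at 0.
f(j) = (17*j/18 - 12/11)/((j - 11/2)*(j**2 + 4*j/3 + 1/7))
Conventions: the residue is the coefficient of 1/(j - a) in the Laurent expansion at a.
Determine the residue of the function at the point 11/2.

The residue is 11375/104577.

At the order-1 pole 11/2 set g(j) = (j - (11/2))*f(j) = (17*j/18 - 12/11)/(j**2 + 4*j/3 + 1/7).
Simple pole: residue = g(a) at a = 11/2, which is 11375/104577.


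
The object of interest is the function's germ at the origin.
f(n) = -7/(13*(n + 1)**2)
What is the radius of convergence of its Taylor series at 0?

Denominator factor (n + 1)^2: pole of order 2 at -1, modulus 1.
The radius of convergence is the smallest modulus among the singular points: 1.

The radius of convergence is 1.


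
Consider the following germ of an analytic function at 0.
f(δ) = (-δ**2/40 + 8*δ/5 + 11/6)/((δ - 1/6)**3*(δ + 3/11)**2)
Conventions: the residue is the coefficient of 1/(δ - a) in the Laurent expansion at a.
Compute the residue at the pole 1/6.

At the order-3 pole 1/6 set g(δ) = (δ - (1/6))^3*f(δ) = (-δ**2/40 + 8*δ/5 + 11/6)/(δ + 3/11)**2.
Order-3 pole: residue = g''(a)/2; g''(1/6) = 928690488/3536405, so the residue is 464345244/3536405.

The residue is 464345244/3536405.


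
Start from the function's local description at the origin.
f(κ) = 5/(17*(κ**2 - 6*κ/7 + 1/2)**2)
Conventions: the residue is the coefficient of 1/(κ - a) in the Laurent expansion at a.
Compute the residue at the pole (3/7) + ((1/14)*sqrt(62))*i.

The factor κ**2 - 6*κ/7 + 1/2 splits as (κ - a)(κ - a') with a = (3/7) + ((1/14)*sqrt(62))*i, a' = (3/7) - ((1/14)*sqrt(62))*i. At the order-2 pole a set g(κ) = (κ - a)^2*f(κ) = [5/17] / (κ - a')^2.
Order-2 pole: residue = g'(a); g'((3/7) + ((1/14)*sqrt(62))*i) = -((1715/32674)*sqrt(62))*i, so the residue is -((1715/32674)*sqrt(62))*i.

The residue is -((1715/32674)*sqrt(62))*i.


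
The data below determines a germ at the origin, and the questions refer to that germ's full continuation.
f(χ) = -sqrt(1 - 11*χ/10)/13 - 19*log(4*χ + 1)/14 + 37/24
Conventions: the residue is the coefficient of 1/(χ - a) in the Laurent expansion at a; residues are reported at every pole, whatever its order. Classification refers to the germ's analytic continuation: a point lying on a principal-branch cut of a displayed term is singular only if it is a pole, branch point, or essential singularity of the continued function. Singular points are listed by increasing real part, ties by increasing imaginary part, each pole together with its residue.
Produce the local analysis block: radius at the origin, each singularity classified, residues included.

Branch term (-19/14)*log(1 - χ/(-1/4)): its argument vanishes at χ = -1/4, a logarithmic branch point, modulus 1/4.
Branch term (-1/13)*sqrt(1 - χ/(10/11)): its argument vanishes at χ = 10/11, a square-root branch point, modulus 10/11.
The radius of convergence is the smallest modulus among the singular points: 1/4.
List the singular points by increasing real part (a conjugate pair: the negative imaginary part first).

Radius of convergence at 0: 1/4.
At -1/4: a logarithmic branch point.
At 10/11: an algebraic (square-root) branch point.


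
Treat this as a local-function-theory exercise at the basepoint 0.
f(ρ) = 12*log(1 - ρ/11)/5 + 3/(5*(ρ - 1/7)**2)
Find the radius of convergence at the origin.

The radius of convergence is 1/7.

Denominator factor (ρ - 1/7)^2: pole of order 2 at 1/7, modulus 1/7.
Branch term (12/5)*log(1 - ρ/(11)): its argument vanishes at ρ = 11, a logarithmic branch point, modulus 11.
The radius of convergence is the smallest modulus among the singular points: 1/7.


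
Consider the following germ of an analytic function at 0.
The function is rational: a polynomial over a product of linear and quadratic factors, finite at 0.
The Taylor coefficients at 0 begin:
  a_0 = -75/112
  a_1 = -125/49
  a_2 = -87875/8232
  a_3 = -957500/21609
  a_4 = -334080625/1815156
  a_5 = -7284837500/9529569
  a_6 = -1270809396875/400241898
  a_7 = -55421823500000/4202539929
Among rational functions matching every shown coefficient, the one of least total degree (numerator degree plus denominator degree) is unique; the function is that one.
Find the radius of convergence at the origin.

No rational of total degree below 2 reproduces all 8 coefficients; solving the [0/2] Pade equations on them gives f(w) = 15/(32*(w**2 + 8*w/3 - 7/10)), whose expansion matches every shown term.
Denominator factor (w**2 + 8*w/3 - 7/10): discriminant 446/45, real irrational roots -4/3 + (1/30)*sqrt(2230) and -4/3 - (1/30)*sqrt(2230); poles of order 1, moduli -4/3 + (1/30)*sqrt(2230) and 4/3 + (1/30)*sqrt(2230).
The radius of convergence is the smallest modulus among the singular points: -4/3 + (1/30)*sqrt(2230).

The radius of convergence is -4/3 + (1/30)*sqrt(2230).


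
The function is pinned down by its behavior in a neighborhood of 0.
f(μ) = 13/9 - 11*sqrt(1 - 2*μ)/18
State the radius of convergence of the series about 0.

Branch term (-11/18)*sqrt(1 - μ/(1/2)): its argument vanishes at μ = 1/2, a square-root branch point, modulus 1/2.
The radius of convergence is the smallest modulus among the singular points: 1/2.

The radius of convergence is 1/2.


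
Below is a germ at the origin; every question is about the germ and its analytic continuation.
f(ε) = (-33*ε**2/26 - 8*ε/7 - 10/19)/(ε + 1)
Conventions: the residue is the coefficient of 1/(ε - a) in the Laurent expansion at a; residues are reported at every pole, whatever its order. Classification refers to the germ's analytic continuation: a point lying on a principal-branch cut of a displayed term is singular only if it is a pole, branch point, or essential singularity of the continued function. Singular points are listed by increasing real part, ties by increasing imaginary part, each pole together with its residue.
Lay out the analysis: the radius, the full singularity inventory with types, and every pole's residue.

Radius of convergence at 0: 1.
At -1: a pole of order 1; residue -2257/3458.

Denominator factor (ε + 1): pole of order 1 at -1, modulus 1.
The radius of convergence is the smallest modulus among the singular points: 1.
At the order-1 pole -1 set g(ε) = (ε - (-1))*f(ε) = -33*ε**2/26 - 8*ε/7 - 10/19.
Simple pole: residue = g(a) at a = -1, which is -2257/3458.


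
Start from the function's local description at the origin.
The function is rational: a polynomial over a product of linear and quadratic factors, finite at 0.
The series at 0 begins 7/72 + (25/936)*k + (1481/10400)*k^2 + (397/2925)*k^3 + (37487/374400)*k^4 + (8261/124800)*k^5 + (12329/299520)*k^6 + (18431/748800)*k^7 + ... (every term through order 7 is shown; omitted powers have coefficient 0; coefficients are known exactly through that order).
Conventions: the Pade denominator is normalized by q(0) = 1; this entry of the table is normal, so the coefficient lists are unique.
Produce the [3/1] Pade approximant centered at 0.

Taylor coefficients needed (read off): a_0 = 7/72, a_1 = 25/936, a_2 = 1481/10400, a_3 = 397/2925, a_4 = 37487/374400.
Write the denominator as Q(k) = 1 + q1*k. Requiring Q*f - P = O(k^5) with deg P <= 3 kills the coefficients of k^4..k^4 in Q*f:
  k^4: a_4 + q1*a_3 = 0, i.e. 37487/374400 + (397/2925)*q1 = 0.
Solving this linear system: q1 = -37487/50816.
The numerator is Q*f truncated at degree 3: P0 = a_0 = 7/72; P1 = a_1 + q1*a_0 = -713639/15854592; P2 = a_2 + q1*a_1 = 145902241/1189094400; P3 = a_3 + q1*a_2 = 145902241/4756377600.

The Pade approximant has numerator coefficients [7/72, -713639/15854592, 145902241/1189094400, 145902241/4756377600]; denominator coefficients [1, -37487/50816].


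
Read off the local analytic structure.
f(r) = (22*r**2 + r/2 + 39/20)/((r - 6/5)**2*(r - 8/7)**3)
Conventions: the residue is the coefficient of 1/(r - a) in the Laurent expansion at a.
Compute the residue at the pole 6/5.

At the order-2 pole 6/5 set g(r) = (r - (6/5))^2*f(r) = (22*r**2 + r/2 + 39/20)/(r - 8/7)**3.
Order-2 pole: residue = g'(a); g'(6/5) = -598114825/64, so the residue is -598114825/64.

The residue is -598114825/64.


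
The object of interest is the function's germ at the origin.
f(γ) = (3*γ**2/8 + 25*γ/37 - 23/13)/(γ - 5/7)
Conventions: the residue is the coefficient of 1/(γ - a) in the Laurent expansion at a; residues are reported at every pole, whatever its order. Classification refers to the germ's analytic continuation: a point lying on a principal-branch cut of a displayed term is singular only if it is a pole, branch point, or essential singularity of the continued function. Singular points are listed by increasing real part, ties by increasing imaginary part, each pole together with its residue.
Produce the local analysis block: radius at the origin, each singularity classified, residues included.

Denominator factor (γ - 5/7): pole of order 1 at 5/7, modulus 5/7.
The radius of convergence is the smallest modulus among the singular points: 5/7.
At the order-1 pole 5/7 set g(γ) = (γ - (5/7))*f(γ) = 3*γ**2/8 + 25*γ/37 - 23/13.
Simple pole: residue = g(a) at a = 5/7, which is -206517/188552.

Radius of convergence at 0: 5/7.
At 5/7: a pole of order 1; residue -206517/188552.


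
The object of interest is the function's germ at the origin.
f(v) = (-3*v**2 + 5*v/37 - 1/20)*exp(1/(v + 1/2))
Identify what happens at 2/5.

The point is a regular point.

There is no denominator, hence no pole anywhere.
The essential point of exp(1/(v - (-1/2))) is -1/2, not 2/5.
So the germ continues analytically to 2/5.


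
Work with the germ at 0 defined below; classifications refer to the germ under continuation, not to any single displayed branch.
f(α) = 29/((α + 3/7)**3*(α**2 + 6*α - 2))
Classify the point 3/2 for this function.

The point is a regular point.

Denominator factors: α**2 + 6*α - 2 = 37/4 at α = 3/2; α + 3/7 = 27/14 at α = 3/2 — none vanishes.
So the germ continues analytically to 3/2.


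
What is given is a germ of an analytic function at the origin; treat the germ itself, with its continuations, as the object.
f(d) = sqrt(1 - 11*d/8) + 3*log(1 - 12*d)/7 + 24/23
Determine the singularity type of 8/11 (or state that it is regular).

The point is an algebraic (square-root) branch point.

The term (1)*sqrt(1 - d/(8/11)) has argument 1 - 8/11/(8/11) = 0 at 8/11: a square-root (algebraic, two-sheeted) branch point; the remaining terms are analytic or single-valued there.


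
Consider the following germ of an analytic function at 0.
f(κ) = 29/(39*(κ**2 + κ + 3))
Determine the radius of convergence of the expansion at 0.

Denominator factor (κ**2 + κ + 3): discriminant -11, complex-conjugate roots (-1/2) + ((1/2)*sqrt(11))*i and (-1/2) - ((1/2)*sqrt(11))*i; poles of order 1, moduli sqrt(3) and sqrt(3).
The radius of convergence is the smallest modulus among the singular points: sqrt(3).

The radius of convergence is sqrt(3).


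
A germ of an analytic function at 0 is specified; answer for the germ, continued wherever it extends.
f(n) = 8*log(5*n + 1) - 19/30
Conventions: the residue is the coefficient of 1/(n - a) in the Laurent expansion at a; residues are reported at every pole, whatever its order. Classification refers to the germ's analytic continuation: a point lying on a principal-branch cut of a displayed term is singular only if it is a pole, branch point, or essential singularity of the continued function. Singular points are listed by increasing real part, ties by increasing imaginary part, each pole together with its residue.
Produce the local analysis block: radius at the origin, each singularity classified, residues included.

Radius of convergence at 0: 1/5.
At -1/5: a logarithmic branch point.

Branch term (8)*log(1 - n/(-1/5)): its argument vanishes at n = -1/5, a logarithmic branch point, modulus 1/5.
The radius of convergence is the smallest modulus among the singular points: 1/5.


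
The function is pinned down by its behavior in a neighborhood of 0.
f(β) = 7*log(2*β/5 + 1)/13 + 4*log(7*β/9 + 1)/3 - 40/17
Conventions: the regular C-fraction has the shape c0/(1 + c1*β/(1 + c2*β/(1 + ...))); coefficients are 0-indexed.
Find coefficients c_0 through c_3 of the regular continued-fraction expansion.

Taylor coefficients (expand at 0): a_0 = -40/17, a_1 = 2198/1755, a_2 = -35252/78975, a_3 = 2351972/10661625.
c0 = a_0 = -40/17. Peel one level at a time: if S = 1 + c*β/S' with S'(0) = 1, then c is the β-coefficient of S and S' = c*β/(S - 1).
S_1 = c0/f = 1 + (18683/35100)*β + (115333729/1232010000)*β^2 + ...; c1 = 18683/35100.
S_2 = c1*β/(S_1 - 1) = 1 + (-969191/5510700)*β + (-7354714/149742675)*β^2 + ...; c2 = -969191/5510700.
S_3 = c2*β/(S_2 - 1) = 1 + (-382445128/1369466883)*β + ...; c3 = -382445128/1369466883.

The regular C-fraction coefficients are [-40/17, 18683/35100, -969191/5510700, -382445128/1369466883].


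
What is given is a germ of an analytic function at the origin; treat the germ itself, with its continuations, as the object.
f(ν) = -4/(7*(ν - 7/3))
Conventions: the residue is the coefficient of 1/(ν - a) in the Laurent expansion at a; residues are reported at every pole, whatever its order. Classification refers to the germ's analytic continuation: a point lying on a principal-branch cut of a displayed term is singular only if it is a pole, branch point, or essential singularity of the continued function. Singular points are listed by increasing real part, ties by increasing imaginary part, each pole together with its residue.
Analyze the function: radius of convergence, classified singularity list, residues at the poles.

Denominator factor (ν - 7/3): pole of order 1 at 7/3, modulus 7/3.
The radius of convergence is the smallest modulus among the singular points: 7/3.
At the order-1 pole 7/3 set g(ν) = (ν - (7/3))*f(ν) = -4/7.
Simple pole: residue = g(a) at a = 7/3, which is -4/7.

Radius of convergence at 0: 7/3.
At 7/3: a pole of order 1; residue -4/7.


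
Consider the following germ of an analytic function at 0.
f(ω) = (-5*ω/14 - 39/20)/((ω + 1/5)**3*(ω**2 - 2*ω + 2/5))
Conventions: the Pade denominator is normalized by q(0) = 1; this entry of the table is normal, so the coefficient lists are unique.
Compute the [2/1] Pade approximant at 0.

The Pade approximant has numerator coefficients [-4875/8, 26388125/18872, -501949375/37744]; denominator coefficients [1, 2535/337].

Taylor coefficients needed (expand at 0): a_0 = -4875/8, a_1 = 41875/7, a_2 = -6529375/112, a_3 = 49115625/112.
Write the denominator as Q(ω) = 1 + q1*ω. Requiring Q*f - P = O(ω^4) with deg P <= 2 kills the coefficients of ω^3..ω^3 in Q*f:
  ω^3: a_3 + q1*a_2 = 0, i.e. 49115625/112 + (-6529375/112)*q1 = 0.
Solving this linear system: q1 = 2535/337.
The numerator is Q*f truncated at degree 2: P0 = a_0 = -4875/8; P1 = a_1 + q1*a_0 = 26388125/18872; P2 = a_2 + q1*a_1 = -501949375/37744.


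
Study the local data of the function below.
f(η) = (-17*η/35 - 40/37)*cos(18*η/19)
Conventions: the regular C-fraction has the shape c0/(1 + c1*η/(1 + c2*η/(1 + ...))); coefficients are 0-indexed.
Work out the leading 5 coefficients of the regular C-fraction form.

Taylor coefficients (expand at 0): a_0 = -40/37, a_1 = -17/35, a_2 = 6480/13357, a_3 = 2754/12635, a_4 = -174960/4821877.
c0 = a_0 = -40/37. Peel one level at a time: if S = 1 + c*η/S' with S'(0) = 1, then c is the η-coefficient of S and S' = c*η/(S - 1).
S_1 = c0/f = 1 + (-629/1400)*η + (460346401/707560000)*η^2 + ...; c1 = -629/1400.
S_2 = c1*η/(S_1 - 1) = 1 + (460346401/317896600)*η + (74576116962/51560330761)*η^2 + ...; c2 = 460346401/317896600.
S_3 = c2*η/(S_2 - 1) = 1 + (-226800/227069)*η + (-42865200000/166185050761)*η^2 + ...; c3 = -226800/227069.
S_4 = c3*η/(S_3 - 1) = 1 + (-118881000/460346401)*η + ...; c4 = -118881000/460346401.

The regular C-fraction coefficients are [-40/37, -629/1400, 460346401/317896600, -226800/227069, -118881000/460346401].


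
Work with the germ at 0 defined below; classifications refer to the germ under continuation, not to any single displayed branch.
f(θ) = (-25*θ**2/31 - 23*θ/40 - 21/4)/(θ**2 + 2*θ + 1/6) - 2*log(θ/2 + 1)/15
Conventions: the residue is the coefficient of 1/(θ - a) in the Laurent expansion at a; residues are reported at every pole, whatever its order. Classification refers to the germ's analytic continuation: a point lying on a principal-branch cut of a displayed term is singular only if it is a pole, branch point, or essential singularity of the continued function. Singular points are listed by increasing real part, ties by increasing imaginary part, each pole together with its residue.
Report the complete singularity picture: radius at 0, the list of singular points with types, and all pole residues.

Radius of convergence at 0: 1 - (1/6)*sqrt(30).
At -2: a logarithmic branch point.
At -1 - (1/6)*sqrt(30): a pole of order 1; residue 1287/2480 + (22891/37200)*sqrt(30).
At -1 + (1/6)*sqrt(30): a pole of order 1; residue 1287/2480 - (22891/37200)*sqrt(30).

Denominator factor (θ**2 + 2*θ + 1/6): discriminant 10/3, real irrational roots -1 + (1/6)*sqrt(30) and -1 - (1/6)*sqrt(30); poles of order 1, moduli 1 - (1/6)*sqrt(30) and 1 + (1/6)*sqrt(30).
Branch term (-2/15)*log(1 - θ/(-2)): its argument vanishes at θ = -2, a logarithmic branch point, modulus 2.
The radius of convergence is the smallest modulus among the singular points: 1 - (1/6)*sqrt(30).
The branch term is analytic at -1 - (1/6)*sqrt(30) and contributes nothing to the residue; only the rational part matters.
The factor θ**2 + 2*θ + 1/6 splits as (θ - a)(θ - a') with a = -1 - (1/6)*sqrt(30), a' = -1 + (1/6)*sqrt(30). At the order-1 pole a set g(θ) = (θ - a)*(rational part) = [-25*θ**2/31 - 23*θ/40 - 21/4] / (θ - a').
Simple pole: residue = g(a) at a = -1 - (1/6)*sqrt(30), which is 1287/2480 + (22891/37200)*sqrt(30).
The branch term is analytic at -1 + (1/6)*sqrt(30) and contributes nothing to the residue; only the rational part matters.
The factor θ**2 + 2*θ + 1/6 splits as (θ - a)(θ - a') with a = -1 + (1/6)*sqrt(30), a' = -1 - (1/6)*sqrt(30). At the order-1 pole a set g(θ) = (θ - a)*(rational part) = [-25*θ**2/31 - 23*θ/40 - 21/4] / (θ - a').
Simple pole: residue = g(a) at a = -1 + (1/6)*sqrt(30), which is 1287/2480 - (22891/37200)*sqrt(30).
List the singular points by increasing real part (a conjugate pair: the negative imaginary part first).


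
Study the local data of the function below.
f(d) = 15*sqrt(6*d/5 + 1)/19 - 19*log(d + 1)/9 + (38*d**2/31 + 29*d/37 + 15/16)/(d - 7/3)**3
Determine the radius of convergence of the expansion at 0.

Denominator factor (d - 7/3)^3: pole of order 3 at 7/3, modulus 7/3.
Branch term (15/19)*sqrt(1 - d/(-5/6)): its argument vanishes at d = -5/6, a square-root branch point, modulus 5/6.
Branch term (-19/9)*log(1 - d/(-1)): its argument vanishes at d = -1, a logarithmic branch point, modulus 1.
The radius of convergence is the smallest modulus among the singular points: 5/6.

The radius of convergence is 5/6.


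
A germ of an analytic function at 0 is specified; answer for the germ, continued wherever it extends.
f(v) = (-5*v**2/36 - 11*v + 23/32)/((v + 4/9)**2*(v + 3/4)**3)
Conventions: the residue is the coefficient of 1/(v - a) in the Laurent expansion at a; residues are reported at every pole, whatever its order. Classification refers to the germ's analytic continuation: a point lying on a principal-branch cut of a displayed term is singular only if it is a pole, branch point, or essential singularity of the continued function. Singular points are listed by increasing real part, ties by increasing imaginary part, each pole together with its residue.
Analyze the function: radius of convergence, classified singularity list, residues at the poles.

Denominator factor (v + 4/9)^2: pole of order 2 at -4/9, modulus 4/9.
Denominator factor (v + 3/4)^3: pole of order 3 at -3/4, modulus 3/4.
The radius of convergence is the smallest modulus among the singular points: 4/9.
At the order-3 pole -3/4 set g(v) = (v - (-3/4))^3*f(v) = (-5*v**2/36 - 11*v + 23/32)/(v + 4/9)**2.
Order-3 pole: residue = g''(a)/2; g''(-3/4) = 67399632/14641, so the residue is 33699816/14641.
At the order-2 pole -4/9 set g(v) = (v - (-4/9))^2*f(v) = (-5*v**2/36 - 11*v + 23/32)/(v + 3/4)**3.
Order-2 pole: residue = g'(a); g'(-4/9) = -33699816/14641, so the residue is -33699816/14641.
List the singular points by increasing real part (a conjugate pair: the negative imaginary part first).

Radius of convergence at 0: 4/9.
At -3/4: a pole of order 3; residue 33699816/14641.
At -4/9: a pole of order 2; residue -33699816/14641.


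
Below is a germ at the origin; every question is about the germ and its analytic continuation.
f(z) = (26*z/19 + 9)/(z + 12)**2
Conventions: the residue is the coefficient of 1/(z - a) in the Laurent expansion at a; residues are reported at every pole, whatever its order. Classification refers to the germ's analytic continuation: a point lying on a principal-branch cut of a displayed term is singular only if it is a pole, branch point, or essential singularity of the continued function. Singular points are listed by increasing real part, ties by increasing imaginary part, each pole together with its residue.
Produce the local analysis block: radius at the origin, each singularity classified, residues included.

Denominator factor (z + 12)^2: pole of order 2 at -12, modulus 12.
The radius of convergence is the smallest modulus among the singular points: 12.
At the order-2 pole -12 set g(z) = (z - (-12))^2*f(z) = 26*z/19 + 9.
Order-2 pole: residue = g'(a); g'(-12) = 26/19, so the residue is 26/19.

Radius of convergence at 0: 12.
At -12: a pole of order 2; residue 26/19.


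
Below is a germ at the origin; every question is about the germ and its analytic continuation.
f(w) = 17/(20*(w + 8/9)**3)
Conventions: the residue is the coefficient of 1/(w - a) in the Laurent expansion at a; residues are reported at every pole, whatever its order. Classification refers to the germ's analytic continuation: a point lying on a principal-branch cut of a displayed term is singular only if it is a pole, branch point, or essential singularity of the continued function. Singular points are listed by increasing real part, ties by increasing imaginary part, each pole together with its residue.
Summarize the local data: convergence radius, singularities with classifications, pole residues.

Radius of convergence at 0: 8/9.
At -8/9: a pole of order 3; residue 0.

Denominator factor (w + 8/9)^3: pole of order 3 at -8/9, modulus 8/9.
The radius of convergence is the smallest modulus among the singular points: 8/9.
At the order-3 pole -8/9 set g(w) = (w - (-8/9))^3*f(w) = 17/20.
Order-3 pole: residue = g''(a)/2; g''(-8/9) = 0, so the residue is 0.


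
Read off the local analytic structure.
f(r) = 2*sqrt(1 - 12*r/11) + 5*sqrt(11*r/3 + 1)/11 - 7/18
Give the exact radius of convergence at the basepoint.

Branch term (5/11)*sqrt(1 - r/(-3/11)): its argument vanishes at r = -3/11, a square-root branch point, modulus 3/11.
Branch term (2)*sqrt(1 - r/(11/12)): its argument vanishes at r = 11/12, a square-root branch point, modulus 11/12.
The radius of convergence is the smallest modulus among the singular points: 3/11.

The radius of convergence is 3/11.


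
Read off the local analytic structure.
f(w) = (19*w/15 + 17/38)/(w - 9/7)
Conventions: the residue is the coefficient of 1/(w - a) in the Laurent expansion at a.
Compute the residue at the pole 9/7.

The residue is 2761/1330.

At the order-1 pole 9/7 set g(w) = (w - (9/7))*f(w) = 19*w/15 + 17/38.
Simple pole: residue = g(a) at a = 9/7, which is 2761/1330.


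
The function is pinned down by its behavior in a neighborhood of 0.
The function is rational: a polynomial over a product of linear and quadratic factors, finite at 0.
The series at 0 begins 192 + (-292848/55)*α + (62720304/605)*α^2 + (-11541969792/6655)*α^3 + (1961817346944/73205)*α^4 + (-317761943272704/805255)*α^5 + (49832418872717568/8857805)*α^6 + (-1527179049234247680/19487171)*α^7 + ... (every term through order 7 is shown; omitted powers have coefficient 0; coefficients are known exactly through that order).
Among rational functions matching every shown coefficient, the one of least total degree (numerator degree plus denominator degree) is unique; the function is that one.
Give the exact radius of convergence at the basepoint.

The radius of convergence is 6/11 - (1/66)*sqrt(933).

No rational of total degree below 6 reproduces all 8 coefficients; solving the [2/4] Pade equations on them gives f(α) = (37*α**2/3 - 31*α/15 + 4/3)/(α**2 + 12*α/11 + 1/12)**2, whose expansion matches every shown term.
Denominator factor (α**2 + 12*α/11 + 1/12)^2: discriminant 311/363, real irrational roots -6/11 + (1/66)*sqrt(933) and -6/11 - (1/66)*sqrt(933); poles of order 2, moduli 6/11 - (1/66)*sqrt(933) and 6/11 + (1/66)*sqrt(933).
The radius of convergence is the smallest modulus among the singular points: 6/11 - (1/66)*sqrt(933).


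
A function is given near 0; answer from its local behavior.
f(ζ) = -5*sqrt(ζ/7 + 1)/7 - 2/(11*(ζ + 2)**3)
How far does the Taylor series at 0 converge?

Denominator factor (ζ + 2)^3: pole of order 3 at -2, modulus 2.
Branch term (-5/7)*sqrt(1 - ζ/(-7)): its argument vanishes at ζ = -7, a square-root branch point, modulus 7.
The radius of convergence is the smallest modulus among the singular points: 2.

The radius of convergence is 2.


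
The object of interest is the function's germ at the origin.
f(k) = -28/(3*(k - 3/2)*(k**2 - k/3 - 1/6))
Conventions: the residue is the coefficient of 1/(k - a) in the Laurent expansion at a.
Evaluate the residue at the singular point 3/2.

The residue is -112/19.

At the order-1 pole 3/2 set g(k) = (k - (3/2))*f(k) = -28/(3*(k**2 - k/3 - 1/6)).
Simple pole: residue = g(a) at a = 3/2, which is -112/19.


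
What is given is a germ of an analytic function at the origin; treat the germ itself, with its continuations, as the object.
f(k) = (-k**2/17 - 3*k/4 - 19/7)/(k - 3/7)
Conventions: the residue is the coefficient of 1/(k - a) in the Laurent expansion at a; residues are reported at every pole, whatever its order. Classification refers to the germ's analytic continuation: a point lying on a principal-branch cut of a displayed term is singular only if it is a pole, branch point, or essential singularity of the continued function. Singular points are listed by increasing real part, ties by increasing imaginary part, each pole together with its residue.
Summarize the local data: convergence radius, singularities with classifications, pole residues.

Denominator factor (k - 3/7): pole of order 1 at 3/7, modulus 3/7.
The radius of convergence is the smallest modulus among the singular points: 3/7.
At the order-1 pole 3/7 set g(k) = (k - (3/7))*f(k) = -k**2/17 - 3*k/4 - 19/7.
Simple pole: residue = g(a) at a = 3/7, which is -10151/3332.

Radius of convergence at 0: 3/7.
At 3/7: a pole of order 1; residue -10151/3332.


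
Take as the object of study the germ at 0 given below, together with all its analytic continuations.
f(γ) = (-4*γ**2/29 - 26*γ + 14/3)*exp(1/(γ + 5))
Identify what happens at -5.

The exponent 1/(γ - (-5)) has a pole at -5, so exp(1/(γ - (-5))) takes every nonzero value near it: an essential singularity (not a pole of any order).

The point is an essential singularity.


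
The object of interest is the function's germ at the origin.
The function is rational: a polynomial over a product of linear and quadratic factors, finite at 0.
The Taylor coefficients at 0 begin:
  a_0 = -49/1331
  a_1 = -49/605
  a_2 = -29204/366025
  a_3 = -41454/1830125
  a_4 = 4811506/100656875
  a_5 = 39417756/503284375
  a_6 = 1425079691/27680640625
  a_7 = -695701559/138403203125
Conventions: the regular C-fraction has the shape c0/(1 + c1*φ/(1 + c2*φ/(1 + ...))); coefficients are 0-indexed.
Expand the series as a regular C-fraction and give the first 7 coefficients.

Taylor coefficients (read off): a_0 = -49/1331, a_1 = -49/605, a_2 = -29204/366025, a_3 = -41454/1830125, a_4 = 4811506/100656875, a_5 = 39417756/503284375, a_6 = 1425079691/27680640625.
c0 = a_0 = -49/1331. Peel one level at a time: if S = 1 + c*φ/S' with S'(0) = 1, then c is the φ-coefficient of S and S' = c*φ/(S - 1).
S_1 = c0/f = 1 + (-11/5)*φ + (147/55)*φ^2 + ...; c1 = -11/5.
S_2 = c1*φ/(S_1 - 1) = 1 + (147/121)*φ + (10114/14641)*φ^2 + ...; c2 = 147/121.
S_3 = c2*φ/(S_2 - 1) = 1 + (-10114/17787)*φ + (40622/237699)*φ^2 + ...; c3 = -10114/17787.
S_4 = c3*φ/(S_3 - 1) = 1 + (223421/743379)*φ + (1468093/25573249)*φ^2 + ...; c4 = 223421/743379.
S_5 = c4*φ/(S_4 - 1) = 1 + (-19619061/102712727)*φ + (1950838911/9075807862)*φ^2 + ...; c5 = -19619061/102712727.
S_6 = c5*φ/(S_5 - 1) = 1 + (67111512741/59636873846)*φ + ...; c6 = 67111512741/59636873846.

The regular C-fraction coefficients are [-49/1331, -11/5, 147/121, -10114/17787, 223421/743379, -19619061/102712727, 67111512741/59636873846].


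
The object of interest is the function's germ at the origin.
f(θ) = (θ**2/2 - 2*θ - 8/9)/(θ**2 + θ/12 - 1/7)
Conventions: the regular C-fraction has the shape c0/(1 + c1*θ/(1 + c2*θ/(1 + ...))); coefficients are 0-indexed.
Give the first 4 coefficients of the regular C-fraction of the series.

The regular C-fraction coefficients are [56/9, -17/6, -3/136, -3159/136].

Taylor coefficients (expand at 0): a_0 = 56/9, a_1 = 476/27, a_2 = 8155/162, a_3 = 296989/1944.
c0 = a_0 = 56/9. Peel one level at a time: if S = 1 + c*θ/S' with S'(0) = 1, then c is the θ-coefficient of S and S' = c*θ/(S - 1).
S_1 = c0/f = 1 + (-17/6)*θ + (-1/16)*θ^2 + ...; c1 = -17/6.
S_2 = c1*θ/(S_1 - 1) = 1 + (-3/136)*θ + (-9477/18496)*θ^2 + ...; c2 = -3/136.
S_3 = c2*θ/(S_2 - 1) = 1 + (-3159/136)*θ + ...; c3 = -3159/136.


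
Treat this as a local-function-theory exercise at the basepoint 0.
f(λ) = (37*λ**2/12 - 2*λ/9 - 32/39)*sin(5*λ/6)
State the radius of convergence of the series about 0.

The radius of convergence is infinite.

The factor sin(5*λ/6) is entire and contributes no finite singular point.
The polynomial part has no poles.
No finite singular points: the Taylor series at 0 converges everywhere.


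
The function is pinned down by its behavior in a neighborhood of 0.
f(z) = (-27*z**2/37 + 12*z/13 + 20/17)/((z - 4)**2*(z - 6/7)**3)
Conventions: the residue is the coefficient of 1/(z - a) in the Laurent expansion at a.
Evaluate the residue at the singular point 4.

The residue is 2219553/43534348.

At the order-2 pole 4 set g(z) = (z - (4))^2*f(z) = (-27*z**2/37 + 12*z/13 + 20/17)/(z - 6/7)**3.
Order-2 pole: residue = g'(a); g'(4) = 2219553/43534348, so the residue is 2219553/43534348.


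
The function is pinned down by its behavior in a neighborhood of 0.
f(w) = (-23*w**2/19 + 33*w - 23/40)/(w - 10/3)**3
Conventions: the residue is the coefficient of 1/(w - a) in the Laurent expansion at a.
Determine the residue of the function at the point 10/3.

The residue is -23/19.

At the order-3 pole 10/3 set g(w) = (w - (10/3))^3*f(w) = -23*w**2/19 + 33*w - 23/40.
Order-3 pole: residue = g''(a)/2; g''(10/3) = -46/19, so the residue is -23/19.


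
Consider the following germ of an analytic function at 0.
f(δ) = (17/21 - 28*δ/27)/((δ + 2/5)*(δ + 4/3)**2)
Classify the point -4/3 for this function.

The denominator factor δ + 4/3 vanishes at -4/3 and appears to the power 2; the numerator there equals 1243/567, nonzero, and no other factor vanishes.
Hence a pole whose order is the multiplicity, 2.

The point is a pole of order 2.


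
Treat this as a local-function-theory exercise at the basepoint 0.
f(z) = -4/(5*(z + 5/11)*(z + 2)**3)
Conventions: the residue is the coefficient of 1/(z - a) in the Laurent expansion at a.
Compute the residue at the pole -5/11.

The residue is -5324/24565.

At the order-1 pole -5/11 set g(z) = (z - (-5/11))*f(z) = -4/(5*(z + 2)**3).
Simple pole: residue = g(a) at a = -5/11, which is -5324/24565.


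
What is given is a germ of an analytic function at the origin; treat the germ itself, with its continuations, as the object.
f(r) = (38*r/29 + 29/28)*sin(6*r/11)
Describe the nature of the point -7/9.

The point is a regular point.

There is no denominator, hence no pole anywhere.
The factor sin(6*r/11) is entire.
So the germ continues analytically to -7/9.


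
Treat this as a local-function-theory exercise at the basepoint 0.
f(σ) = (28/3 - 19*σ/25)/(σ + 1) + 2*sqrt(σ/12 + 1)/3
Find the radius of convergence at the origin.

The radius of convergence is 1.

Denominator factor (σ + 1): pole of order 1 at -1, modulus 1.
Branch term (2/3)*sqrt(1 - σ/(-12)): its argument vanishes at σ = -12, a square-root branch point, modulus 12.
The radius of convergence is the smallest modulus among the singular points: 1.


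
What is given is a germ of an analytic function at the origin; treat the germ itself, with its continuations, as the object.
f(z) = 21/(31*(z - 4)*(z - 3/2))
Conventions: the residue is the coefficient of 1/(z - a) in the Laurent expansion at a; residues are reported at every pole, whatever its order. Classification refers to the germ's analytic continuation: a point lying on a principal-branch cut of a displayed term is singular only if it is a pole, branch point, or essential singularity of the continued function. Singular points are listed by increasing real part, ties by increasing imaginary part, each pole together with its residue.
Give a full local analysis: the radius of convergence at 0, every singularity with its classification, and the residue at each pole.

Radius of convergence at 0: 3/2.
At 3/2: a pole of order 1; residue -42/155.
At 4: a pole of order 1; residue 42/155.

Denominator factor (z - 4): pole of order 1 at 4, modulus 4.
Denominator factor (z - 3/2): pole of order 1 at 3/2, modulus 3/2.
The radius of convergence is the smallest modulus among the singular points: 3/2.
At the order-1 pole 3/2 set g(z) = (z - (3/2))*f(z) = 21/(31*(z - 4)).
Simple pole: residue = g(a) at a = 3/2, which is -42/155.
At the order-1 pole 4 set g(z) = (z - (4))*f(z) = 21/(31*(z - 3/2)).
Simple pole: residue = g(a) at a = 4, which is 42/155.
List the singular points by increasing real part (a conjugate pair: the negative imaginary part first).


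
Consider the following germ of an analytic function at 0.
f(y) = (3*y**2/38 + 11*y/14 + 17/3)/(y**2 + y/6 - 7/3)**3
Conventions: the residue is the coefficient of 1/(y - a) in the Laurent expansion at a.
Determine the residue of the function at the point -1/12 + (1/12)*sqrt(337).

The factor y**2 + y/6 - 7/3 splits as (y - a)(y - a') with a = -1/12 + (1/12)*sqrt(337), a' = -1/12 - (1/12)*sqrt(337). At the order-3 pole a set g(y) = (y - a)^3*f(y) = [3*y**2/38 + 11*y/14 + 17/3] / (y - a')^3.
Order-3 pole: residue = g''(a)/2; g''(-1/12 + (1/12)*sqrt(337)) = (68756040/5090276149)*sqrt(337), so the residue is (34378020/5090276149)*sqrt(337).

The residue is (34378020/5090276149)*sqrt(337).


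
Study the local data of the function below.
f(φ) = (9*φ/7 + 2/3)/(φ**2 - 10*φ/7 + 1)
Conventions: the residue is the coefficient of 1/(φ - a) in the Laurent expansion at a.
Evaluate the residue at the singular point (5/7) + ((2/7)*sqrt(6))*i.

The factor φ**2 - 10*φ/7 + 1 splits as (φ - a)(φ - a') with a = (5/7) + ((2/7)*sqrt(6))*i, a' = (5/7) - ((2/7)*sqrt(6))*i. At the order-1 pole a set g(φ) = (φ - a)*f(φ) = [9*φ/7 + 2/3] / (φ - a').
Simple pole: residue = g(a) at a = (5/7) + ((2/7)*sqrt(6))*i, which is (9/14) - ((233/504)*sqrt(6))*i.

The residue is (9/14) - ((233/504)*sqrt(6))*i.


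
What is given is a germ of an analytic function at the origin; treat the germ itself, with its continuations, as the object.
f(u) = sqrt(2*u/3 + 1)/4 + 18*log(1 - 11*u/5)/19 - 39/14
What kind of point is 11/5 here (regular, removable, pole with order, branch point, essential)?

There is no denominator, hence no pole anywhere.
Branch term sqrt(1 - u/(-3/2)): argument at 11/5 is 37/15, nonzero, so 11/5 is not its branch point (a point on a principal cut is still regular for the continued germ).
Branch term log(1 - u/(5/11)): argument at 11/5 is -96/25, nonzero, so 11/5 is not its branch point (a point on a principal cut is still regular for the continued germ).
So the germ continues analytically to 11/5.

The point is a regular point.


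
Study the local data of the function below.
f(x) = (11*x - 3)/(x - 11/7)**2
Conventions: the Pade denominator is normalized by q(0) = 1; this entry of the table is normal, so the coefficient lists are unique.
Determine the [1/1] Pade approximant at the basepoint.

The Pade approximant has numerator coefficients [-147/121, 490000/105149]; denominator coefficients [1, -1253/869].

Taylor coefficients needed (expand at 0): a_0 = -147/121, a_1 = 3871/1331, a_2 = 61397/14641.
Write the denominator as Q(x) = 1 + q1*x. Requiring Q*f - P = O(x^3) with deg P <= 1 kills the coefficients of x^2..x^2 in Q*f:
  x^2: a_2 + q1*a_1 = 0, i.e. 61397/14641 + (3871/1331)*q1 = 0.
Solving this linear system: q1 = -1253/869.
The numerator is Q*f truncated at degree 1: P0 = a_0 = -147/121; P1 = a_1 + q1*a_0 = 490000/105149.


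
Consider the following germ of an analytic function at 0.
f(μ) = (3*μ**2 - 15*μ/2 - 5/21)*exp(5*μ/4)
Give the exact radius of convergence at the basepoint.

The radius of convergence is infinite.

The factor exp(5*μ/4) is entire and contributes no finite singular point.
The polynomial part has no poles.
No finite singular points: the Taylor series at 0 converges everywhere.


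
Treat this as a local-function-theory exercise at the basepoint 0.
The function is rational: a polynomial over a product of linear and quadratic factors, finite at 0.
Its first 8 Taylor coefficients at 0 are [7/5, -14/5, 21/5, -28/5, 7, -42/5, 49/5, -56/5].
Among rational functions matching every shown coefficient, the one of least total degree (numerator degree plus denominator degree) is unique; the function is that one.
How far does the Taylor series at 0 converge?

The radius of convergence is 1.

No rational of total degree below 2 reproduces all 8 coefficients; solving the [0/2] Pade equations on them gives f(β) = 7/(5*(β + 1)**2), whose expansion matches every shown term.
Denominator factor (β + 1)^2: pole of order 2 at -1, modulus 1.
The radius of convergence is the smallest modulus among the singular points: 1.
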